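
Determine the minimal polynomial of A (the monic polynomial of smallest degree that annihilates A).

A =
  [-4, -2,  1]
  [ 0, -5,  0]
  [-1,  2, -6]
x^2 + 10*x + 25

The characteristic polynomial is χ_A(x) = (x + 5)^3, so the eigenvalues are known. The minimal polynomial is
  m_A(x) = Π_λ (x − λ)^{k_λ}
where k_λ is the size of the *largest* Jordan block for λ (equivalently, the smallest k with (A − λI)^k v = 0 for every generalised eigenvector v of λ).

  λ = -5: largest Jordan block has size 2, contributing (x + 5)^2

So m_A(x) = (x + 5)^2 = x^2 + 10*x + 25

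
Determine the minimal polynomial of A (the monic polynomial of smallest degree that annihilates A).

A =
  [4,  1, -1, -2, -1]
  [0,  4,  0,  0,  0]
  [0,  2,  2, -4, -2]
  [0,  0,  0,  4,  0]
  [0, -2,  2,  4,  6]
x^2 - 8*x + 16

The characteristic polynomial is χ_A(x) = (x - 4)^5, so the eigenvalues are known. The minimal polynomial is
  m_A(x) = Π_λ (x − λ)^{k_λ}
where k_λ is the size of the *largest* Jordan block for λ (equivalently, the smallest k with (A − λI)^k v = 0 for every generalised eigenvector v of λ).

  λ = 4: largest Jordan block has size 2, contributing (x − 4)^2

So m_A(x) = (x - 4)^2 = x^2 - 8*x + 16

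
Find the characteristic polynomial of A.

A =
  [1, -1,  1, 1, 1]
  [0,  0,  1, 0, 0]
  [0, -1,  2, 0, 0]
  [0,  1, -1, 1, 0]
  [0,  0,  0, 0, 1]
x^5 - 5*x^4 + 10*x^3 - 10*x^2 + 5*x - 1

Expanding det(x·I − A) (e.g. by cofactor expansion or by noting that A is similar to its Jordan form J, which has the same characteristic polynomial as A) gives
  χ_A(x) = x^5 - 5*x^4 + 10*x^3 - 10*x^2 + 5*x - 1
which factors as (x - 1)^5. The eigenvalues (with algebraic multiplicities) are λ = 1 with multiplicity 5.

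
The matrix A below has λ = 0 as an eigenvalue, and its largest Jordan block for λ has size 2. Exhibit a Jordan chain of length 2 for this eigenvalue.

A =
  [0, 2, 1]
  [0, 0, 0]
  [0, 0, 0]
A Jordan chain for λ = 0 of length 2:
v_1 = (2, 0, 0)ᵀ
v_2 = (0, 1, 0)ᵀ

Let N = A − (0)·I. We want v_2 with N^2 v_2 = 0 but N^1 v_2 ≠ 0; then v_{j-1} := N · v_j for j = 2, …, 2.

Pick v_2 = (0, 1, 0)ᵀ.
Then v_1 = N · v_2 = (2, 0, 0)ᵀ.

Sanity check: (A − (0)·I) v_1 = (0, 0, 0)ᵀ = 0. ✓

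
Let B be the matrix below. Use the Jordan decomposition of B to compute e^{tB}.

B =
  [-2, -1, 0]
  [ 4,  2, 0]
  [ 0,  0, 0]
e^{tB} =
  [1 - 2*t, -t, 0]
  [4*t, 2*t + 1, 0]
  [0, 0, 1]

Strategy: write B = P · J · P⁻¹ where J is a Jordan canonical form, so e^{tB} = P · e^{tJ} · P⁻¹, and e^{tJ} can be computed block-by-block.

B has Jordan form
J =
  [0, 1, 0]
  [0, 0, 0]
  [0, 0, 0]
(up to reordering of blocks).

Per-block formulas:
  For a 2×2 Jordan block J_2(0): exp(t · J_2(0)) = e^(0t)·(I + t·N), where N is the 2×2 nilpotent shift.
  For a 1×1 block at λ = 0: exp(t · [0]) = [e^(0t)].

After assembling e^{tJ} and conjugating by P, we get:

e^{tB} =
  [1 - 2*t, -t, 0]
  [4*t, 2*t + 1, 0]
  [0, 0, 1]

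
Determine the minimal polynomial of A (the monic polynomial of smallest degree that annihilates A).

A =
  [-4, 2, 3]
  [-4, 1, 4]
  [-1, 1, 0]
x^3 + 3*x^2 + 3*x + 1

The characteristic polynomial is χ_A(x) = (x + 1)^3, so the eigenvalues are known. The minimal polynomial is
  m_A(x) = Π_λ (x − λ)^{k_λ}
where k_λ is the size of the *largest* Jordan block for λ (equivalently, the smallest k with (A − λI)^k v = 0 for every generalised eigenvector v of λ).

  λ = -1: largest Jordan block has size 3, contributing (x + 1)^3

So m_A(x) = (x + 1)^3 = x^3 + 3*x^2 + 3*x + 1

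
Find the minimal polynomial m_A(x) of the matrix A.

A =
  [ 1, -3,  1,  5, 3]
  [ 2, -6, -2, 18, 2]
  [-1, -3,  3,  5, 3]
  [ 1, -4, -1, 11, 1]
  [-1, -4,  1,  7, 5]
x^4 - 12*x^3 + 52*x^2 - 96*x + 64

The characteristic polynomial is χ_A(x) = (x - 4)^2*(x - 2)^3, so the eigenvalues are known. The minimal polynomial is
  m_A(x) = Π_λ (x − λ)^{k_λ}
where k_λ is the size of the *largest* Jordan block for λ (equivalently, the smallest k with (A − λI)^k v = 0 for every generalised eigenvector v of λ).

  λ = 2: largest Jordan block has size 2, contributing (x − 2)^2
  λ = 4: largest Jordan block has size 2, contributing (x − 4)^2

So m_A(x) = (x - 4)^2*(x - 2)^2 = x^4 - 12*x^3 + 52*x^2 - 96*x + 64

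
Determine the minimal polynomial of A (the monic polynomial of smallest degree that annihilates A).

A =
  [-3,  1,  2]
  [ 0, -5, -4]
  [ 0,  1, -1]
x^2 + 6*x + 9

The characteristic polynomial is χ_A(x) = (x + 3)^3, so the eigenvalues are known. The minimal polynomial is
  m_A(x) = Π_λ (x − λ)^{k_λ}
where k_λ is the size of the *largest* Jordan block for λ (equivalently, the smallest k with (A − λI)^k v = 0 for every generalised eigenvector v of λ).

  λ = -3: largest Jordan block has size 2, contributing (x + 3)^2

So m_A(x) = (x + 3)^2 = x^2 + 6*x + 9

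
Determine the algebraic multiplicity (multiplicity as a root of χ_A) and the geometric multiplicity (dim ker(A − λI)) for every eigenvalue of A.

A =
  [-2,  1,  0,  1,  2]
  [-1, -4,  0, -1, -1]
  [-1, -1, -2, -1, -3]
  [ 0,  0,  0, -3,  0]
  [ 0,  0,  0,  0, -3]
λ = -3: alg = 4, geom = 2; λ = -2: alg = 1, geom = 1

Step 1 — factor the characteristic polynomial to read off the algebraic multiplicities:
  χ_A(x) = (x + 2)*(x + 3)^4

Step 2 — compute geometric multiplicities via the rank-nullity identity g(λ) = n − rank(A − λI):
  rank(A − (-3)·I) = 3, so dim ker(A − (-3)·I) = n − 3 = 2
  rank(A − (-2)·I) = 4, so dim ker(A − (-2)·I) = n − 4 = 1

Summary:
  λ = -3: algebraic multiplicity = 4, geometric multiplicity = 2
  λ = -2: algebraic multiplicity = 1, geometric multiplicity = 1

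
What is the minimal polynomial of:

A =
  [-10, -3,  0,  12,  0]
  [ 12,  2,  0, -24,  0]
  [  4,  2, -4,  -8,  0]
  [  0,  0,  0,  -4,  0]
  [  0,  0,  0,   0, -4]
x^2 + 8*x + 16

The characteristic polynomial is χ_A(x) = (x + 4)^5, so the eigenvalues are known. The minimal polynomial is
  m_A(x) = Π_λ (x − λ)^{k_λ}
where k_λ is the size of the *largest* Jordan block for λ (equivalently, the smallest k with (A − λI)^k v = 0 for every generalised eigenvector v of λ).

  λ = -4: largest Jordan block has size 2, contributing (x + 4)^2

So m_A(x) = (x + 4)^2 = x^2 + 8*x + 16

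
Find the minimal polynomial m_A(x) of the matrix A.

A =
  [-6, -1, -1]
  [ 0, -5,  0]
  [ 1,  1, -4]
x^2 + 10*x + 25

The characteristic polynomial is χ_A(x) = (x + 5)^3, so the eigenvalues are known. The minimal polynomial is
  m_A(x) = Π_λ (x − λ)^{k_λ}
where k_λ is the size of the *largest* Jordan block for λ (equivalently, the smallest k with (A − λI)^k v = 0 for every generalised eigenvector v of λ).

  λ = -5: largest Jordan block has size 2, contributing (x + 5)^2

So m_A(x) = (x + 5)^2 = x^2 + 10*x + 25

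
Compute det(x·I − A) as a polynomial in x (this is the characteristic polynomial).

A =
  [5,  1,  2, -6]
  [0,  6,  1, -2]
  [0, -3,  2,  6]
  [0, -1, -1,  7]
x^4 - 20*x^3 + 150*x^2 - 500*x + 625

Expanding det(x·I − A) (e.g. by cofactor expansion or by noting that A is similar to its Jordan form J, which has the same characteristic polynomial as A) gives
  χ_A(x) = x^4 - 20*x^3 + 150*x^2 - 500*x + 625
which factors as (x - 5)^4. The eigenvalues (with algebraic multiplicities) are λ = 5 with multiplicity 4.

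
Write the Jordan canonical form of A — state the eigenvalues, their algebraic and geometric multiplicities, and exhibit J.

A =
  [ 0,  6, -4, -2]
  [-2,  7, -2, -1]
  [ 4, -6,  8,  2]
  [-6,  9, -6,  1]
J_2(4) ⊕ J_1(4) ⊕ J_1(4)

The characteristic polynomial is
  det(x·I − A) = x^4 - 16*x^3 + 96*x^2 - 256*x + 256 = (x - 4)^4

Eigenvalues and multiplicities (the geometric multiplicity of λ is n − rank(A − λI), which equals the number of Jordan blocks for λ):
  λ = 4: algebraic multiplicity = 4, geometric multiplicity = 3

Determining the block sizes for each eigenvalue:
  λ = 4: 3 blocks summing to 4 forces exactly one block of size 2 and the rest size 1 → block sizes [2, 1, 1]

Assembling the blocks gives a Jordan form
J =
  [4, 1, 0, 0]
  [0, 4, 0, 0]
  [0, 0, 4, 0]
  [0, 0, 0, 4]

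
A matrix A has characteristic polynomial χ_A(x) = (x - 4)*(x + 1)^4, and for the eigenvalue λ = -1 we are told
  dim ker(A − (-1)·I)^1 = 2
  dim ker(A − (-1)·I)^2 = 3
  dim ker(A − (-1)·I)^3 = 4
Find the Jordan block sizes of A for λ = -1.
Block sizes for λ = -1: [3, 1]

From the dimensions of kernels of powers, the number of Jordan blocks of size at least j is d_j − d_{j−1} where d_j = dim ker(N^j) (with d_0 = 0). Computing the differences gives [2, 1, 1].
The number of blocks of size exactly k is (#blocks of size ≥ k) − (#blocks of size ≥ k + 1), so the partition is: 1 block(s) of size 1, 1 block(s) of size 3.
In nonincreasing order the block sizes are [3, 1].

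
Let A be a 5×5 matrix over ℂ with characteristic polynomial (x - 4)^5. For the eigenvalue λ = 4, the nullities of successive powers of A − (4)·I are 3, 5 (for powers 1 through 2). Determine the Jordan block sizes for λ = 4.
Block sizes for λ = 4: [2, 2, 1]

From the dimensions of kernels of powers, the number of Jordan blocks of size at least j is d_j − d_{j−1} where d_j = dim ker(N^j) (with d_0 = 0). Computing the differences gives [3, 2].
The number of blocks of size exactly k is (#blocks of size ≥ k) − (#blocks of size ≥ k + 1), so the partition is: 1 block(s) of size 1, 2 block(s) of size 2.
In nonincreasing order the block sizes are [2, 2, 1].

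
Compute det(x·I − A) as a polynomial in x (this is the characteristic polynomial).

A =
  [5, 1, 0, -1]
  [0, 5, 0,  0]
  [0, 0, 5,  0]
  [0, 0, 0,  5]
x^4 - 20*x^3 + 150*x^2 - 500*x + 625

Expanding det(x·I − A) (e.g. by cofactor expansion or by noting that A is similar to its Jordan form J, which has the same characteristic polynomial as A) gives
  χ_A(x) = x^4 - 20*x^3 + 150*x^2 - 500*x + 625
which factors as (x - 5)^4. The eigenvalues (with algebraic multiplicities) are λ = 5 with multiplicity 4.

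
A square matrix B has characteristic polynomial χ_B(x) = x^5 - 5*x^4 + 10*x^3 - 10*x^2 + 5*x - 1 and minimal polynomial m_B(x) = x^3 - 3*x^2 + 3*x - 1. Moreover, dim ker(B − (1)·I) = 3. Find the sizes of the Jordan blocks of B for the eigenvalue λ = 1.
Block sizes for λ = 1: [3, 1, 1]

Step 1 — from the characteristic polynomial, algebraic multiplicity of λ = 1 is 5. From dim ker(B − (1)·I) = 3, there are exactly 3 Jordan blocks for λ = 1.
Step 2 — from the minimal polynomial, the factor (x − 1)^3 tells us the largest block for λ = 1 has size 3.
Step 3 — with total size 5, 3 blocks, and largest block 3, the block sizes (in nonincreasing order) are [3, 1, 1].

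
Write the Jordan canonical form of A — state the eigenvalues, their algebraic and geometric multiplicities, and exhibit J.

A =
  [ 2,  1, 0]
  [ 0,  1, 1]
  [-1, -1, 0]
J_3(1)

The characteristic polynomial is
  det(x·I − A) = x^3 - 3*x^2 + 3*x - 1 = (x - 1)^3

Eigenvalues and multiplicities (the geometric multiplicity of λ is n − rank(A − λI), which equals the number of Jordan blocks for λ):
  λ = 1: algebraic multiplicity = 3, geometric multiplicity = 1

Determining the block sizes for each eigenvalue:
  λ = 1: one block (gm = 1), so the single block has size am = 3 → block sizes [3]

Assembling the blocks gives a Jordan form
J =
  [1, 1, 0]
  [0, 1, 1]
  [0, 0, 1]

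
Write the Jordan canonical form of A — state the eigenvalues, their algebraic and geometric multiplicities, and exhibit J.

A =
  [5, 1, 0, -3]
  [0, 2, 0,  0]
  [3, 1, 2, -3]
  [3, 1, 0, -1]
J_2(2) ⊕ J_1(2) ⊕ J_1(2)

The characteristic polynomial is
  det(x·I − A) = x^4 - 8*x^3 + 24*x^2 - 32*x + 16 = (x - 2)^4

Eigenvalues and multiplicities (the geometric multiplicity of λ is n − rank(A − λI), which equals the number of Jordan blocks for λ):
  λ = 2: algebraic multiplicity = 4, geometric multiplicity = 3

Determining the block sizes for each eigenvalue:
  λ = 2: 3 blocks summing to 4 forces exactly one block of size 2 and the rest size 1 → block sizes [2, 1, 1]

Assembling the blocks gives a Jordan form
J =
  [2, 1, 0, 0]
  [0, 2, 0, 0]
  [0, 0, 2, 0]
  [0, 0, 0, 2]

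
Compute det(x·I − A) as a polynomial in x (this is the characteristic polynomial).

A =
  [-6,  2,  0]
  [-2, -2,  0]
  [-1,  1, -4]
x^3 + 12*x^2 + 48*x + 64

Expanding det(x·I − A) (e.g. by cofactor expansion or by noting that A is similar to its Jordan form J, which has the same characteristic polynomial as A) gives
  χ_A(x) = x^3 + 12*x^2 + 48*x + 64
which factors as (x + 4)^3. The eigenvalues (with algebraic multiplicities) are λ = -4 with multiplicity 3.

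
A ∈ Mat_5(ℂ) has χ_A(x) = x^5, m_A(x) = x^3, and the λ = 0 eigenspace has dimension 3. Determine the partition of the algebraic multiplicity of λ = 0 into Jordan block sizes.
Block sizes for λ = 0: [3, 1, 1]

Step 1 — from the characteristic polynomial, algebraic multiplicity of λ = 0 is 5. From dim ker(A − (0)·I) = 3, there are exactly 3 Jordan blocks for λ = 0.
Step 2 — from the minimal polynomial, the factor (x − 0)^3 tells us the largest block for λ = 0 has size 3.
Step 3 — with total size 5, 3 blocks, and largest block 3, the block sizes (in nonincreasing order) are [3, 1, 1].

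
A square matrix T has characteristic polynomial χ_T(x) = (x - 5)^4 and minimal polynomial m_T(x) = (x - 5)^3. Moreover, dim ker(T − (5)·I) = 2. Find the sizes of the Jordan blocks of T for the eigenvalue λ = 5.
Block sizes for λ = 5: [3, 1]

Step 1 — from the characteristic polynomial, algebraic multiplicity of λ = 5 is 4. From dim ker(T − (5)·I) = 2, there are exactly 2 Jordan blocks for λ = 5.
Step 2 — from the minimal polynomial, the factor (x − 5)^3 tells us the largest block for λ = 5 has size 3.
Step 3 — with total size 4, 2 blocks, and largest block 3, the block sizes (in nonincreasing order) are [3, 1].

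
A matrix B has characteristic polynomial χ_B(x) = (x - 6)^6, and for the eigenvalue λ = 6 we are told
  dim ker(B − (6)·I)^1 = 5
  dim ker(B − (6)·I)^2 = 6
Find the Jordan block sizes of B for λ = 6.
Block sizes for λ = 6: [2, 1, 1, 1, 1]

From the dimensions of kernels of powers, the number of Jordan blocks of size at least j is d_j − d_{j−1} where d_j = dim ker(N^j) (with d_0 = 0). Computing the differences gives [5, 1].
The number of blocks of size exactly k is (#blocks of size ≥ k) − (#blocks of size ≥ k + 1), so the partition is: 4 block(s) of size 1, 1 block(s) of size 2.
In nonincreasing order the block sizes are [2, 1, 1, 1, 1].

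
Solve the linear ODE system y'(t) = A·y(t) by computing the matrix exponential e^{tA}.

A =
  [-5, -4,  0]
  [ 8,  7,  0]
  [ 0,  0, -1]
e^{tA} =
  [-exp(3*t) + 2*exp(-t), -exp(3*t) + exp(-t), 0]
  [2*exp(3*t) - 2*exp(-t), 2*exp(3*t) - exp(-t), 0]
  [0, 0, exp(-t)]

Strategy: write A = P · J · P⁻¹ where J is a Jordan canonical form, so e^{tA} = P · e^{tJ} · P⁻¹, and e^{tJ} can be computed block-by-block.

A has Jordan form
J =
  [-1,  0, 0]
  [ 0, -1, 0]
  [ 0,  0, 3]
(up to reordering of blocks).

Per-block formulas:
  For a 1×1 block at λ = -1: exp(t · [-1]) = [e^(-1t)].
  For a 1×1 block at λ = 3: exp(t · [3]) = [e^(3t)].

After assembling e^{tJ} and conjugating by P, we get:

e^{tA} =
  [-exp(3*t) + 2*exp(-t), -exp(3*t) + exp(-t), 0]
  [2*exp(3*t) - 2*exp(-t), 2*exp(3*t) - exp(-t), 0]
  [0, 0, exp(-t)]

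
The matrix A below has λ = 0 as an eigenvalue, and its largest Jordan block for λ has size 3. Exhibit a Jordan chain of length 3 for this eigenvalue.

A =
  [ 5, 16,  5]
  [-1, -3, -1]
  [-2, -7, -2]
A Jordan chain for λ = 0 of length 3:
v_1 = (-1, 0, 1)ᵀ
v_2 = (5, -1, -2)ᵀ
v_3 = (1, 0, 0)ᵀ

Let N = A − (0)·I. We want v_3 with N^3 v_3 = 0 but N^2 v_3 ≠ 0; then v_{j-1} := N · v_j for j = 3, …, 2.

Pick v_3 = (1, 0, 0)ᵀ.
Then v_2 = N · v_3 = (5, -1, -2)ᵀ.
Then v_1 = N · v_2 = (-1, 0, 1)ᵀ.

Sanity check: (A − (0)·I) v_1 = (0, 0, 0)ᵀ = 0. ✓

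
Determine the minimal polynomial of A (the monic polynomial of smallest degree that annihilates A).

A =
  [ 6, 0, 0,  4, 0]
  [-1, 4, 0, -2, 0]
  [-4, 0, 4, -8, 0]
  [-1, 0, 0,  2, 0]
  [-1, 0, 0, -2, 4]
x^2 - 8*x + 16

The characteristic polynomial is χ_A(x) = (x - 4)^5, so the eigenvalues are known. The minimal polynomial is
  m_A(x) = Π_λ (x − λ)^{k_λ}
where k_λ is the size of the *largest* Jordan block for λ (equivalently, the smallest k with (A − λI)^k v = 0 for every generalised eigenvector v of λ).

  λ = 4: largest Jordan block has size 2, contributing (x − 4)^2

So m_A(x) = (x - 4)^2 = x^2 - 8*x + 16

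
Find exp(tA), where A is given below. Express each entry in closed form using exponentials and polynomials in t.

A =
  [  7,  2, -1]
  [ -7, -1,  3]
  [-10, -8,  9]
e^{tA} =
  [2*t*exp(5*t) + exp(5*t), 2*t*exp(5*t), -t*exp(5*t)]
  [-t^2*exp(5*t) - 7*t*exp(5*t), -t^2*exp(5*t) - 6*t*exp(5*t) + exp(5*t), t^2*exp(5*t)/2 + 3*t*exp(5*t)]
  [-2*t^2*exp(5*t) - 10*t*exp(5*t), -2*t^2*exp(5*t) - 8*t*exp(5*t), t^2*exp(5*t) + 4*t*exp(5*t) + exp(5*t)]

Strategy: write A = P · J · P⁻¹ where J is a Jordan canonical form, so e^{tA} = P · e^{tJ} · P⁻¹, and e^{tJ} can be computed block-by-block.

A has Jordan form
J =
  [5, 1, 0]
  [0, 5, 1]
  [0, 0, 5]
(up to reordering of blocks).

Per-block formulas:
  For a 3×3 Jordan block J_3(5): exp(t · J_3(5)) = e^(5t)·(I + t·N + (t^2/2)·N^2), where N is the 3×3 nilpotent shift.

After assembling e^{tJ} and conjugating by P, we get:

e^{tA} =
  [2*t*exp(5*t) + exp(5*t), 2*t*exp(5*t), -t*exp(5*t)]
  [-t^2*exp(5*t) - 7*t*exp(5*t), -t^2*exp(5*t) - 6*t*exp(5*t) + exp(5*t), t^2*exp(5*t)/2 + 3*t*exp(5*t)]
  [-2*t^2*exp(5*t) - 10*t*exp(5*t), -2*t^2*exp(5*t) - 8*t*exp(5*t), t^2*exp(5*t) + 4*t*exp(5*t) + exp(5*t)]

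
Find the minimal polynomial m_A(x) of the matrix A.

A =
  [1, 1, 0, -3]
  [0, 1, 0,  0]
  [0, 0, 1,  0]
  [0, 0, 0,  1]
x^2 - 2*x + 1

The characteristic polynomial is χ_A(x) = (x - 1)^4, so the eigenvalues are known. The minimal polynomial is
  m_A(x) = Π_λ (x − λ)^{k_λ}
where k_λ is the size of the *largest* Jordan block for λ (equivalently, the smallest k with (A − λI)^k v = 0 for every generalised eigenvector v of λ).

  λ = 1: largest Jordan block has size 2, contributing (x − 1)^2

So m_A(x) = (x - 1)^2 = x^2 - 2*x + 1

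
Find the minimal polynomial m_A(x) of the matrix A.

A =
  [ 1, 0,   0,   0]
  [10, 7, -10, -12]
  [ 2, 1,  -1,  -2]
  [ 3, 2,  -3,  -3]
x^3 - 3*x^2 + 3*x - 1

The characteristic polynomial is χ_A(x) = (x - 1)^4, so the eigenvalues are known. The minimal polynomial is
  m_A(x) = Π_λ (x − λ)^{k_λ}
where k_λ is the size of the *largest* Jordan block for λ (equivalently, the smallest k with (A − λI)^k v = 0 for every generalised eigenvector v of λ).

  λ = 1: largest Jordan block has size 3, contributing (x − 1)^3

So m_A(x) = (x - 1)^3 = x^3 - 3*x^2 + 3*x - 1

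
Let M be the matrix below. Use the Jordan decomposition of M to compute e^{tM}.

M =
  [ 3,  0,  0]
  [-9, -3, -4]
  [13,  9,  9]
e^{tM} =
  [exp(3*t), 0, 0]
  [t^2*exp(3*t) - 9*t*exp(3*t), -6*t*exp(3*t) + exp(3*t), -4*t*exp(3*t)]
  [-3*t^2*exp(3*t)/2 + 13*t*exp(3*t), 9*t*exp(3*t), 6*t*exp(3*t) + exp(3*t)]

Strategy: write M = P · J · P⁻¹ where J is a Jordan canonical form, so e^{tM} = P · e^{tJ} · P⁻¹, and e^{tJ} can be computed block-by-block.

M has Jordan form
J =
  [3, 1, 0]
  [0, 3, 1]
  [0, 0, 3]
(up to reordering of blocks).

Per-block formulas:
  For a 3×3 Jordan block J_3(3): exp(t · J_3(3)) = e^(3t)·(I + t·N + (t^2/2)·N^2), where N is the 3×3 nilpotent shift.

After assembling e^{tJ} and conjugating by P, we get:

e^{tM} =
  [exp(3*t), 0, 0]
  [t^2*exp(3*t) - 9*t*exp(3*t), -6*t*exp(3*t) + exp(3*t), -4*t*exp(3*t)]
  [-3*t^2*exp(3*t)/2 + 13*t*exp(3*t), 9*t*exp(3*t), 6*t*exp(3*t) + exp(3*t)]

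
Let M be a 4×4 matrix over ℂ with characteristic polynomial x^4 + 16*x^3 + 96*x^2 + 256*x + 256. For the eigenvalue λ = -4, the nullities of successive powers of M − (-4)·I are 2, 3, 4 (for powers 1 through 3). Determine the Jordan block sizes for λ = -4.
Block sizes for λ = -4: [3, 1]

From the dimensions of kernels of powers, the number of Jordan blocks of size at least j is d_j − d_{j−1} where d_j = dim ker(N^j) (with d_0 = 0). Computing the differences gives [2, 1, 1].
The number of blocks of size exactly k is (#blocks of size ≥ k) − (#blocks of size ≥ k + 1), so the partition is: 1 block(s) of size 1, 1 block(s) of size 3.
In nonincreasing order the block sizes are [3, 1].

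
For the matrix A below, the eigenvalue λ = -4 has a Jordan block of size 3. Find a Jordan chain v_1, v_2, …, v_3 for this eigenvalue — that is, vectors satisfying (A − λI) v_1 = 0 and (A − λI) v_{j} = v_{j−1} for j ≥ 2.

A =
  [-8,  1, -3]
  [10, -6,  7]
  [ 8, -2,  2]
A Jordan chain for λ = -4 of length 3:
v_1 = (2, -4, -4)ᵀ
v_2 = (-4, 10, 8)ᵀ
v_3 = (1, 0, 0)ᵀ

Let N = A − (-4)·I. We want v_3 with N^3 v_3 = 0 but N^2 v_3 ≠ 0; then v_{j-1} := N · v_j for j = 3, …, 2.

Pick v_3 = (1, 0, 0)ᵀ.
Then v_2 = N · v_3 = (-4, 10, 8)ᵀ.
Then v_1 = N · v_2 = (2, -4, -4)ᵀ.

Sanity check: (A − (-4)·I) v_1 = (0, 0, 0)ᵀ = 0. ✓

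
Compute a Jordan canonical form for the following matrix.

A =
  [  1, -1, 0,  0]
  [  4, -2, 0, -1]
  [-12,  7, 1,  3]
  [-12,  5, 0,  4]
J_3(1) ⊕ J_1(1)

The characteristic polynomial is
  det(x·I − A) = x^4 - 4*x^3 + 6*x^2 - 4*x + 1 = (x - 1)^4

Eigenvalues and multiplicities (the geometric multiplicity of λ is n − rank(A − λI), which equals the number of Jordan blocks for λ):
  λ = 1: algebraic multiplicity = 4, geometric multiplicity = 2

Determining the block sizes for each eigenvalue:
  λ = 1: with am = 4 and gm = 2, the partition is not yet determined (e.g. several partitions of 4 into 2 parts exist). Let N = A − (1)·I. Computing rank(N^1) = 2, rank(N^2) = 1, rank(N^3) = 0; the number of blocks of size ≥ j is rank(N^{j−1}) − rank(N^j), giving [2, 1, 1]. So we have 1 block(s) of size 3, 1 block(s) of size 1 → block sizes [3, 1]

Assembling the blocks gives a Jordan form
J =
  [1, 1, 0, 0]
  [0, 1, 1, 0]
  [0, 0, 1, 0]
  [0, 0, 0, 1]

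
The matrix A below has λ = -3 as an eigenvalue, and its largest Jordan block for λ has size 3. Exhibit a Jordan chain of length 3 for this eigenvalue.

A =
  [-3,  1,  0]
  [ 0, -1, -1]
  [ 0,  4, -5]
A Jordan chain for λ = -3 of length 3:
v_1 = (2, 0, 0)ᵀ
v_2 = (1, 2, 4)ᵀ
v_3 = (0, 1, 0)ᵀ

Let N = A − (-3)·I. We want v_3 with N^3 v_3 = 0 but N^2 v_3 ≠ 0; then v_{j-1} := N · v_j for j = 3, …, 2.

Pick v_3 = (0, 1, 0)ᵀ.
Then v_2 = N · v_3 = (1, 2, 4)ᵀ.
Then v_1 = N · v_2 = (2, 0, 0)ᵀ.

Sanity check: (A − (-3)·I) v_1 = (0, 0, 0)ᵀ = 0. ✓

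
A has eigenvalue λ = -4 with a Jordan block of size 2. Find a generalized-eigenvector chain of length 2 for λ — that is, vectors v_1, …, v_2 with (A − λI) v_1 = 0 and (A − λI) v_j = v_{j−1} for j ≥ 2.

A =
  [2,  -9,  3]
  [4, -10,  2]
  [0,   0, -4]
A Jordan chain for λ = -4 of length 2:
v_1 = (6, 4, 0)ᵀ
v_2 = (1, 0, 0)ᵀ

Let N = A − (-4)·I. We want v_2 with N^2 v_2 = 0 but N^1 v_2 ≠ 0; then v_{j-1} := N · v_j for j = 2, …, 2.

Pick v_2 = (1, 0, 0)ᵀ.
Then v_1 = N · v_2 = (6, 4, 0)ᵀ.

Sanity check: (A − (-4)·I) v_1 = (0, 0, 0)ᵀ = 0. ✓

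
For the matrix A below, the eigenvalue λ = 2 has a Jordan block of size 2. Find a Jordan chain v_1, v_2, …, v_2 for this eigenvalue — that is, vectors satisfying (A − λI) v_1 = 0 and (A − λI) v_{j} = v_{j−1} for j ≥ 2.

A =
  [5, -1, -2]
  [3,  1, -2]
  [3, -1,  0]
A Jordan chain for λ = 2 of length 2:
v_1 = (3, 3, 3)ᵀ
v_2 = (1, 0, 0)ᵀ

Let N = A − (2)·I. We want v_2 with N^2 v_2 = 0 but N^1 v_2 ≠ 0; then v_{j-1} := N · v_j for j = 2, …, 2.

Pick v_2 = (1, 0, 0)ᵀ.
Then v_1 = N · v_2 = (3, 3, 3)ᵀ.

Sanity check: (A − (2)·I) v_1 = (0, 0, 0)ᵀ = 0. ✓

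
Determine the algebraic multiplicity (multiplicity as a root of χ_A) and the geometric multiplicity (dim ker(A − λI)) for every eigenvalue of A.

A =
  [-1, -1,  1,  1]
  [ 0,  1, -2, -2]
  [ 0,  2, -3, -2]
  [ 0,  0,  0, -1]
λ = -1: alg = 4, geom = 3

Step 1 — factor the characteristic polynomial to read off the algebraic multiplicities:
  χ_A(x) = (x + 1)^4

Step 2 — compute geometric multiplicities via the rank-nullity identity g(λ) = n − rank(A − λI):
  rank(A − (-1)·I) = 1, so dim ker(A − (-1)·I) = n − 1 = 3

Summary:
  λ = -1: algebraic multiplicity = 4, geometric multiplicity = 3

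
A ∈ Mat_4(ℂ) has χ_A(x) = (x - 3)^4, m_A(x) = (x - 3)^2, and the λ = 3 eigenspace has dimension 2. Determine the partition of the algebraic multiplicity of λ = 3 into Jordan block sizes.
Block sizes for λ = 3: [2, 2]

Step 1 — from the characteristic polynomial, algebraic multiplicity of λ = 3 is 4. From dim ker(A − (3)·I) = 2, there are exactly 2 Jordan blocks for λ = 3.
Step 2 — from the minimal polynomial, the factor (x − 3)^2 tells us the largest block for λ = 3 has size 2.
Step 3 — with total size 4, 2 blocks, and largest block 2, the block sizes (in nonincreasing order) are [2, 2].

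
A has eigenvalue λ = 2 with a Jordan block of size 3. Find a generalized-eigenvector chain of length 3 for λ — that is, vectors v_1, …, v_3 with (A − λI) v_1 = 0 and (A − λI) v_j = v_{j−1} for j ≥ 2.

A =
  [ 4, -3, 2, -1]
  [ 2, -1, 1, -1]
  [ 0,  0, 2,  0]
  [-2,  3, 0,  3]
A Jordan chain for λ = 2 of length 3:
v_1 = (1, 1, 0, -1)ᵀ
v_2 = (2, 1, 0, 0)ᵀ
v_3 = (0, 0, 1, 0)ᵀ

Let N = A − (2)·I. We want v_3 with N^3 v_3 = 0 but N^2 v_3 ≠ 0; then v_{j-1} := N · v_j for j = 3, …, 2.

Pick v_3 = (0, 0, 1, 0)ᵀ.
Then v_2 = N · v_3 = (2, 1, 0, 0)ᵀ.
Then v_1 = N · v_2 = (1, 1, 0, -1)ᵀ.

Sanity check: (A − (2)·I) v_1 = (0, 0, 0, 0)ᵀ = 0. ✓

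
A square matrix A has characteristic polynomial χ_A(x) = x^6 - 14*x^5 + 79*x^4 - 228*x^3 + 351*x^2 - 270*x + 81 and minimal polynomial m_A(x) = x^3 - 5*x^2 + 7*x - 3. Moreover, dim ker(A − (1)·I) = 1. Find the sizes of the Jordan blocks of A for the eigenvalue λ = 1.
Block sizes for λ = 1: [2]

Step 1 — from the characteristic polynomial, algebraic multiplicity of λ = 1 is 2. From dim ker(A − (1)·I) = 1, there are exactly 1 Jordan blocks for λ = 1.
Step 2 — from the minimal polynomial, the factor (x − 1)^2 tells us the largest block for λ = 1 has size 2.
Step 3 — with total size 2, 1 blocks, and largest block 2, the block sizes (in nonincreasing order) are [2].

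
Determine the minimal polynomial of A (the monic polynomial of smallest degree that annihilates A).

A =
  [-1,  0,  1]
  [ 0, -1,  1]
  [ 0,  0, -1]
x^2 + 2*x + 1

The characteristic polynomial is χ_A(x) = (x + 1)^3, so the eigenvalues are known. The minimal polynomial is
  m_A(x) = Π_λ (x − λ)^{k_λ}
where k_λ is the size of the *largest* Jordan block for λ (equivalently, the smallest k with (A − λI)^k v = 0 for every generalised eigenvector v of λ).

  λ = -1: largest Jordan block has size 2, contributing (x + 1)^2

So m_A(x) = (x + 1)^2 = x^2 + 2*x + 1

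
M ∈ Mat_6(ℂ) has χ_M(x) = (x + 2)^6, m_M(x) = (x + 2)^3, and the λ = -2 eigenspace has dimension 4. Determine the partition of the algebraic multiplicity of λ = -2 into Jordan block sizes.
Block sizes for λ = -2: [3, 1, 1, 1]

Step 1 — from the characteristic polynomial, algebraic multiplicity of λ = -2 is 6. From dim ker(M − (-2)·I) = 4, there are exactly 4 Jordan blocks for λ = -2.
Step 2 — from the minimal polynomial, the factor (x + 2)^3 tells us the largest block for λ = -2 has size 3.
Step 3 — with total size 6, 4 blocks, and largest block 3, the block sizes (in nonincreasing order) are [3, 1, 1, 1].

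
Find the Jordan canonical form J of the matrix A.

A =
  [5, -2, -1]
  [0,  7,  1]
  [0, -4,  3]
J_2(5) ⊕ J_1(5)

The characteristic polynomial is
  det(x·I − A) = x^3 - 15*x^2 + 75*x - 125 = (x - 5)^3

Eigenvalues and multiplicities (the geometric multiplicity of λ is n − rank(A − λI), which equals the number of Jordan blocks for λ):
  λ = 5: algebraic multiplicity = 3, geometric multiplicity = 2

Determining the block sizes for each eigenvalue:
  λ = 5: 2 blocks summing to 3 forces exactly one block of size 2 and the rest size 1 → block sizes [2, 1]

Assembling the blocks gives a Jordan form
J =
  [5, 1, 0]
  [0, 5, 0]
  [0, 0, 5]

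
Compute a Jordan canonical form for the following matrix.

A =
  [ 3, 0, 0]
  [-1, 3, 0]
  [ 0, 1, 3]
J_3(3)

The characteristic polynomial is
  det(x·I − A) = x^3 - 9*x^2 + 27*x - 27 = (x - 3)^3

Eigenvalues and multiplicities (the geometric multiplicity of λ is n − rank(A − λI), which equals the number of Jordan blocks for λ):
  λ = 3: algebraic multiplicity = 3, geometric multiplicity = 1

Determining the block sizes for each eigenvalue:
  λ = 3: one block (gm = 1), so the single block has size am = 3 → block sizes [3]

Assembling the blocks gives a Jordan form
J =
  [3, 1, 0]
  [0, 3, 1]
  [0, 0, 3]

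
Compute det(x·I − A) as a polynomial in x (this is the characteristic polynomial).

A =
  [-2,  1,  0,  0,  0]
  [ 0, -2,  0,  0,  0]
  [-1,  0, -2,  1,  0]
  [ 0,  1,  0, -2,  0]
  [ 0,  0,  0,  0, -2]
x^5 + 10*x^4 + 40*x^3 + 80*x^2 + 80*x + 32

Expanding det(x·I − A) (e.g. by cofactor expansion or by noting that A is similar to its Jordan form J, which has the same characteristic polynomial as A) gives
  χ_A(x) = x^5 + 10*x^4 + 40*x^3 + 80*x^2 + 80*x + 32
which factors as (x + 2)^5. The eigenvalues (with algebraic multiplicities) are λ = -2 with multiplicity 5.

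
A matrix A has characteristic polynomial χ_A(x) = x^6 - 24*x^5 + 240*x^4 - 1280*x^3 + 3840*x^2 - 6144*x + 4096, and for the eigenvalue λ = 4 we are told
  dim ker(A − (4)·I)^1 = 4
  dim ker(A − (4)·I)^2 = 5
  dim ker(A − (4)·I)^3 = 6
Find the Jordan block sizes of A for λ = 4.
Block sizes for λ = 4: [3, 1, 1, 1]

From the dimensions of kernels of powers, the number of Jordan blocks of size at least j is d_j − d_{j−1} where d_j = dim ker(N^j) (with d_0 = 0). Computing the differences gives [4, 1, 1].
The number of blocks of size exactly k is (#blocks of size ≥ k) − (#blocks of size ≥ k + 1), so the partition is: 3 block(s) of size 1, 1 block(s) of size 3.
In nonincreasing order the block sizes are [3, 1, 1, 1].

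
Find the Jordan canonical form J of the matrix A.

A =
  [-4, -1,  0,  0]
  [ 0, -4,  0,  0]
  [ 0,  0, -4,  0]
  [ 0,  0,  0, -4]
J_2(-4) ⊕ J_1(-4) ⊕ J_1(-4)

The characteristic polynomial is
  det(x·I − A) = x^4 + 16*x^3 + 96*x^2 + 256*x + 256 = (x + 4)^4

Eigenvalues and multiplicities (the geometric multiplicity of λ is n − rank(A − λI), which equals the number of Jordan blocks for λ):
  λ = -4: algebraic multiplicity = 4, geometric multiplicity = 3

Determining the block sizes for each eigenvalue:
  λ = -4: 3 blocks summing to 4 forces exactly one block of size 2 and the rest size 1 → block sizes [2, 1, 1]

Assembling the blocks gives a Jordan form
J =
  [-4,  1,  0,  0]
  [ 0, -4,  0,  0]
  [ 0,  0, -4,  0]
  [ 0,  0,  0, -4]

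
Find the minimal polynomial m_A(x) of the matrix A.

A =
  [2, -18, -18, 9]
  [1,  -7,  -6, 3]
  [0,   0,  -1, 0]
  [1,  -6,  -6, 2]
x^2 + 2*x + 1

The characteristic polynomial is χ_A(x) = (x + 1)^4, so the eigenvalues are known. The minimal polynomial is
  m_A(x) = Π_λ (x − λ)^{k_λ}
where k_λ is the size of the *largest* Jordan block for λ (equivalently, the smallest k with (A − λI)^k v = 0 for every generalised eigenvector v of λ).

  λ = -1: largest Jordan block has size 2, contributing (x + 1)^2

So m_A(x) = (x + 1)^2 = x^2 + 2*x + 1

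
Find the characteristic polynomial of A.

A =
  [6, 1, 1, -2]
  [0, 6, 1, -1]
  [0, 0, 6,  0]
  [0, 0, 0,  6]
x^4 - 24*x^3 + 216*x^2 - 864*x + 1296

Expanding det(x·I − A) (e.g. by cofactor expansion or by noting that A is similar to its Jordan form J, which has the same characteristic polynomial as A) gives
  χ_A(x) = x^4 - 24*x^3 + 216*x^2 - 864*x + 1296
which factors as (x - 6)^4. The eigenvalues (with algebraic multiplicities) are λ = 6 with multiplicity 4.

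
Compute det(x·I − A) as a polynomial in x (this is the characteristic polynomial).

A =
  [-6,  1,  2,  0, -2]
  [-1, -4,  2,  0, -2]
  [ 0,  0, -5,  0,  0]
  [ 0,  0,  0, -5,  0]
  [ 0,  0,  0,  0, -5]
x^5 + 25*x^4 + 250*x^3 + 1250*x^2 + 3125*x + 3125

Expanding det(x·I − A) (e.g. by cofactor expansion or by noting that A is similar to its Jordan form J, which has the same characteristic polynomial as A) gives
  χ_A(x) = x^5 + 25*x^4 + 250*x^3 + 1250*x^2 + 3125*x + 3125
which factors as (x + 5)^5. The eigenvalues (with algebraic multiplicities) are λ = -5 with multiplicity 5.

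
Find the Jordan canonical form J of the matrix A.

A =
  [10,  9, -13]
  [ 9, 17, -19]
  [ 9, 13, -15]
J_3(4)

The characteristic polynomial is
  det(x·I − A) = x^3 - 12*x^2 + 48*x - 64 = (x - 4)^3

Eigenvalues and multiplicities (the geometric multiplicity of λ is n − rank(A − λI), which equals the number of Jordan blocks for λ):
  λ = 4: algebraic multiplicity = 3, geometric multiplicity = 1

Determining the block sizes for each eigenvalue:
  λ = 4: one block (gm = 1), so the single block has size am = 3 → block sizes [3]

Assembling the blocks gives a Jordan form
J =
  [4, 1, 0]
  [0, 4, 1]
  [0, 0, 4]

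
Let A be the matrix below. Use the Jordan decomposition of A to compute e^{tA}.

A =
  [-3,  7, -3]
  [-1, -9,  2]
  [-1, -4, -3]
e^{tA} =
  [2*t*exp(-5*t) + exp(-5*t), -t^2*exp(-5*t) + 7*t*exp(-5*t), t^2*exp(-5*t) - 3*t*exp(-5*t)]
  [-t*exp(-5*t), t^2*exp(-5*t)/2 - 4*t*exp(-5*t) + exp(-5*t), -t^2*exp(-5*t)/2 + 2*t*exp(-5*t)]
  [-t*exp(-5*t), t^2*exp(-5*t)/2 - 4*t*exp(-5*t), -t^2*exp(-5*t)/2 + 2*t*exp(-5*t) + exp(-5*t)]

Strategy: write A = P · J · P⁻¹ where J is a Jordan canonical form, so e^{tA} = P · e^{tJ} · P⁻¹, and e^{tJ} can be computed block-by-block.

A has Jordan form
J =
  [-5,  1,  0]
  [ 0, -5,  1]
  [ 0,  0, -5]
(up to reordering of blocks).

Per-block formulas:
  For a 3×3 Jordan block J_3(-5): exp(t · J_3(-5)) = e^(-5t)·(I + t·N + (t^2/2)·N^2), where N is the 3×3 nilpotent shift.

After assembling e^{tJ} and conjugating by P, we get:

e^{tA} =
  [2*t*exp(-5*t) + exp(-5*t), -t^2*exp(-5*t) + 7*t*exp(-5*t), t^2*exp(-5*t) - 3*t*exp(-5*t)]
  [-t*exp(-5*t), t^2*exp(-5*t)/2 - 4*t*exp(-5*t) + exp(-5*t), -t^2*exp(-5*t)/2 + 2*t*exp(-5*t)]
  [-t*exp(-5*t), t^2*exp(-5*t)/2 - 4*t*exp(-5*t), -t^2*exp(-5*t)/2 + 2*t*exp(-5*t) + exp(-5*t)]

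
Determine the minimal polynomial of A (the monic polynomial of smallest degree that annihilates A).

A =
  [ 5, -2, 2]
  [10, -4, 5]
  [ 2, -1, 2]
x^2 - 2*x + 1

The characteristic polynomial is χ_A(x) = (x - 1)^3, so the eigenvalues are known. The minimal polynomial is
  m_A(x) = Π_λ (x − λ)^{k_λ}
where k_λ is the size of the *largest* Jordan block for λ (equivalently, the smallest k with (A − λI)^k v = 0 for every generalised eigenvector v of λ).

  λ = 1: largest Jordan block has size 2, contributing (x − 1)^2

So m_A(x) = (x - 1)^2 = x^2 - 2*x + 1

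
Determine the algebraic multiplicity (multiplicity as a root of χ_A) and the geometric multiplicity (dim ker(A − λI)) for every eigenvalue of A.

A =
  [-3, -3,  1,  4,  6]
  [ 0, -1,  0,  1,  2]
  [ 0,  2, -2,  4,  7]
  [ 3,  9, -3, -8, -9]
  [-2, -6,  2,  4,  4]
λ = -2: alg = 5, geom = 2

Step 1 — factor the characteristic polynomial to read off the algebraic multiplicities:
  χ_A(x) = (x + 2)^5

Step 2 — compute geometric multiplicities via the rank-nullity identity g(λ) = n − rank(A − λI):
  rank(A − (-2)·I) = 3, so dim ker(A − (-2)·I) = n − 3 = 2

Summary:
  λ = -2: algebraic multiplicity = 5, geometric multiplicity = 2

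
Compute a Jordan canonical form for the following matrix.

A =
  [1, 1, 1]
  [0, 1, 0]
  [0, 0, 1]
J_2(1) ⊕ J_1(1)

The characteristic polynomial is
  det(x·I − A) = x^3 - 3*x^2 + 3*x - 1 = (x - 1)^3

Eigenvalues and multiplicities (the geometric multiplicity of λ is n − rank(A − λI), which equals the number of Jordan blocks for λ):
  λ = 1: algebraic multiplicity = 3, geometric multiplicity = 2

Determining the block sizes for each eigenvalue:
  λ = 1: 2 blocks summing to 3 forces exactly one block of size 2 and the rest size 1 → block sizes [2, 1]

Assembling the blocks gives a Jordan form
J =
  [1, 1, 0]
  [0, 1, 0]
  [0, 0, 1]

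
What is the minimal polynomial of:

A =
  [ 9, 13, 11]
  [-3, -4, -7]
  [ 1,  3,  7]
x^3 - 12*x^2 + 48*x - 64

The characteristic polynomial is χ_A(x) = (x - 4)^3, so the eigenvalues are known. The minimal polynomial is
  m_A(x) = Π_λ (x − λ)^{k_λ}
where k_λ is the size of the *largest* Jordan block for λ (equivalently, the smallest k with (A − λI)^k v = 0 for every generalised eigenvector v of λ).

  λ = 4: largest Jordan block has size 3, contributing (x − 4)^3

So m_A(x) = (x - 4)^3 = x^3 - 12*x^2 + 48*x - 64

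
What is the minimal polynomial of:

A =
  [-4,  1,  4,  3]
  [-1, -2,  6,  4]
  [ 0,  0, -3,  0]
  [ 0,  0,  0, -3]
x^3 + 9*x^2 + 27*x + 27

The characteristic polynomial is χ_A(x) = (x + 3)^4, so the eigenvalues are known. The minimal polynomial is
  m_A(x) = Π_λ (x − λ)^{k_λ}
where k_λ is the size of the *largest* Jordan block for λ (equivalently, the smallest k with (A − λI)^k v = 0 for every generalised eigenvector v of λ).

  λ = -3: largest Jordan block has size 3, contributing (x + 3)^3

So m_A(x) = (x + 3)^3 = x^3 + 9*x^2 + 27*x + 27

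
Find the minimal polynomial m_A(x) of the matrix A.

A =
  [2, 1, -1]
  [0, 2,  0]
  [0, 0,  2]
x^2 - 4*x + 4

The characteristic polynomial is χ_A(x) = (x - 2)^3, so the eigenvalues are known. The minimal polynomial is
  m_A(x) = Π_λ (x − λ)^{k_λ}
where k_λ is the size of the *largest* Jordan block for λ (equivalently, the smallest k with (A − λI)^k v = 0 for every generalised eigenvector v of λ).

  λ = 2: largest Jordan block has size 2, contributing (x − 2)^2

So m_A(x) = (x - 2)^2 = x^2 - 4*x + 4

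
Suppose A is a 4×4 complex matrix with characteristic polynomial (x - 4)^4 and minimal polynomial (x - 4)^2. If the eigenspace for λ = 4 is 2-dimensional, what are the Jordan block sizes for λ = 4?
Block sizes for λ = 4: [2, 2]

Step 1 — from the characteristic polynomial, algebraic multiplicity of λ = 4 is 4. From dim ker(A − (4)·I) = 2, there are exactly 2 Jordan blocks for λ = 4.
Step 2 — from the minimal polynomial, the factor (x − 4)^2 tells us the largest block for λ = 4 has size 2.
Step 3 — with total size 4, 2 blocks, and largest block 2, the block sizes (in nonincreasing order) are [2, 2].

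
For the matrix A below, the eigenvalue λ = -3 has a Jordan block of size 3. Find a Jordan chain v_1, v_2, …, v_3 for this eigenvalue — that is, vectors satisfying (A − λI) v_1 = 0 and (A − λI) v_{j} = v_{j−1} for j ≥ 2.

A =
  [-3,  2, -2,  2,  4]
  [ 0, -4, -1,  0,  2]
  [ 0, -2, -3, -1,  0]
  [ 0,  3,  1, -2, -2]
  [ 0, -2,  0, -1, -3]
A Jordan chain for λ = -3 of length 3:
v_1 = (0, -1, -1, 2, -1)ᵀ
v_2 = (2, -1, -2, 3, -2)ᵀ
v_3 = (0, 1, 0, 0, 0)ᵀ

Let N = A − (-3)·I. We want v_3 with N^3 v_3 = 0 but N^2 v_3 ≠ 0; then v_{j-1} := N · v_j for j = 3, …, 2.

Pick v_3 = (0, 1, 0, 0, 0)ᵀ.
Then v_2 = N · v_3 = (2, -1, -2, 3, -2)ᵀ.
Then v_1 = N · v_2 = (0, -1, -1, 2, -1)ᵀ.

Sanity check: (A − (-3)·I) v_1 = (0, 0, 0, 0, 0)ᵀ = 0. ✓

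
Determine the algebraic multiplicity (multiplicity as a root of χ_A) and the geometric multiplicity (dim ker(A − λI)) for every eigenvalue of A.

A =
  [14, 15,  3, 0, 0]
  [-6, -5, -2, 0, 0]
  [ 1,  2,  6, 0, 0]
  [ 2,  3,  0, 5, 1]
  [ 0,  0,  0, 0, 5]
λ = 5: alg = 5, geom = 2

Step 1 — factor the characteristic polynomial to read off the algebraic multiplicities:
  χ_A(x) = (x - 5)^5

Step 2 — compute geometric multiplicities via the rank-nullity identity g(λ) = n − rank(A − λI):
  rank(A − (5)·I) = 3, so dim ker(A − (5)·I) = n − 3 = 2

Summary:
  λ = 5: algebraic multiplicity = 5, geometric multiplicity = 2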